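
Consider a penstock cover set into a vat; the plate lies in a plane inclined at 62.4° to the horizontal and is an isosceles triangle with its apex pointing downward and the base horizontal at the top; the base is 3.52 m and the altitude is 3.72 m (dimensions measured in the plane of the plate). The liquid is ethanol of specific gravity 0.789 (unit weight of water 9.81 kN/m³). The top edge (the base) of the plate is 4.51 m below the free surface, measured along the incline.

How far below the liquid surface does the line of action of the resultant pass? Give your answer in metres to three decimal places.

γ = 0.789 × 9.81 = 7.74009 kN/m³.
Let θ = 62.4° be the plate's angle to the horizontal; measure y along the incline from where the plane meets the free surface. Vertical depth h = y·sinθ with sinθ = 0.886204.
With the apex down, the centroid sits h/3 = 3.72/3 = 1.24 m below the base (the top edge), so y_c = 4.51 + 1.24 = 5.75 m and h_c = 5.75 × 0.886204 = 5.09567 m.
A = ½ × 3.52 × 3.72 = 6.5472 m².
Resultant F = γ·h_c·A = 7.74009 × 5.09567 × 6.5472 = 258.228 kN.
I_c = b·h³/36 = 3.52 × 3.72³/36 = 5.03349 m⁴.
Centre of pressure: y_p = y_c + I_c/(y_c·A) = 5.75 + 5.03349/(5.75 × 6.5472) = 5.75 + 0.133704 = 5.8837 m along the plane.
Vertically, h_p = y_p·sinθ = 5.8837 × 0.886204 = 5.21416 m.

h_p = 5.214 m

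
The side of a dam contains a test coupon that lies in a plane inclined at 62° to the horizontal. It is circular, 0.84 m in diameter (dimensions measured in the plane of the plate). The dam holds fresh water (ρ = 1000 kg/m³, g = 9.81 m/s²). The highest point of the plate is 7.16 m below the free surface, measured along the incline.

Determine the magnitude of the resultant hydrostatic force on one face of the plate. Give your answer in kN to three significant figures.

F ≈ 36.4 kN

γ = ρg = 1000 × 9.81 = 9810 N/m³ = 9.81 kN/m³.
Let θ = 62° be the plate's angle to the horizontal; measure y along the incline from where the plane meets the free surface. Vertical depth h = y·sinθ with sinθ = 0.882948.
The centroid is at the centre, 0.42 m below the top of the plate, so y_c = 7.16 + 0.42 = 7.58 m and h_c = 7.58 × 0.882948 = 6.69275 m.
A = π(0.42)² = 0.554177 m².
Resultant F = γ·h_c·A = 9.81 × 6.69275 × 0.554177 = 36.385 kN.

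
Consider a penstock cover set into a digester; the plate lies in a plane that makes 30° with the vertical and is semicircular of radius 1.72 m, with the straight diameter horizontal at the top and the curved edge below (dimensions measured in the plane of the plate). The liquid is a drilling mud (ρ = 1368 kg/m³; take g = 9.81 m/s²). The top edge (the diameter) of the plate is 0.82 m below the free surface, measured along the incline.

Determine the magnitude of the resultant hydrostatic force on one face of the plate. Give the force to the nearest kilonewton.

F ≈ 84 kN

γ = ρg = 1368 × 9.81 / 1000 = 13.42008 kN/m³.
The plate makes 30° with the vertical, i.e. θ = 90° − 30° = 60° to the horizontal. Measuring y along the incline from the free-surface line, vertical depth h = y·sinθ with sinθ = 0.866025.
The centroid of a semicircle lies 4r/(3π) = 0.729991 m from the diameter, here below the top edge, so y_c = 0.82 + 0.729991 = 1.54999 m and h_c = 1.54999 × 0.866025 = 1.34233 m.
A = πr²/2 = π × 1.72²/2 = 4.64704 m².
Resultant F = γ·h_c·A = 13.42008 × 1.34233 × 4.64704 = 83.7126 kN.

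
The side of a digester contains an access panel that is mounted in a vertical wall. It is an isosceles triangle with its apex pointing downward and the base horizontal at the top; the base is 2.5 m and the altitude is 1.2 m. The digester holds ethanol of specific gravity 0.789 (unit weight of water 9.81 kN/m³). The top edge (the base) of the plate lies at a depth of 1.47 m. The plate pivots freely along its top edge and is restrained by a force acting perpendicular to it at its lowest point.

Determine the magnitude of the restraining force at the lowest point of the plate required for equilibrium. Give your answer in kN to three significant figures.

γ = 0.789 × 9.81 = 7.74009 kN/m³.
With the apex down, the centroid sits h/3 = 1.2/3 = 0.4 m below the base (the top edge), so the centroid depth is h_c = 1.47 + 0.4 = 1.87 m.
A = ½ × 2.5 × 1.2 = 1.5 m².
Resultant F = γ·h_c·A = 7.74009 × 1.87 × 1.5 = 21.711 kN.
I_c = b·h³/36 = 2.5 × 1.2³/36 = 0.12 m⁴.
Centre of pressure: y_p = y_c + I_c/(y_c·A) = 1.87 + 0.12/(1.87 × 1.5) = 1.87 + 0.0427807 = 1.91278 m along the plane.
The resultant acts 0.4 + 0.0427807 = 0.442781 m (along the plate) below the hinge at the top edge, so the moment about the hinge is M = F × 0.442781 = 21.711 × 0.442781 = 9.61322 kN·m.
A normal force at the bottom, 1.2 m from the hinge, must supply this moment: P = 9.61322/1.2 = 8.01102 kN.

P ≈ 8.01 kN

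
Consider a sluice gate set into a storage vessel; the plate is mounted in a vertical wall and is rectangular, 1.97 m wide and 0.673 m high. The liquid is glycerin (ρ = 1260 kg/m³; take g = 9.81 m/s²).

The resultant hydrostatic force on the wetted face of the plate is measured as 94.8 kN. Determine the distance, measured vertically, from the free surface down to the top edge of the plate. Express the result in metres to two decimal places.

γ = ρg = 1260 × 9.81 / 1000 = 12.3606 kN/m³.
A = 1.97 × 0.673 = 1.32581 m².
From F = γ·h_c·A, the centroid depth is h_c = 94.8/(12.3606 × 1.32581) = 5.78479 m.
The centroid lies 0.673/2 = 0.3365 m below the top edge, so the top edge sits at h_top = 5.78479 − 0.3365 = 5.44829 m below the surface.

d_top ≈ 5.45 m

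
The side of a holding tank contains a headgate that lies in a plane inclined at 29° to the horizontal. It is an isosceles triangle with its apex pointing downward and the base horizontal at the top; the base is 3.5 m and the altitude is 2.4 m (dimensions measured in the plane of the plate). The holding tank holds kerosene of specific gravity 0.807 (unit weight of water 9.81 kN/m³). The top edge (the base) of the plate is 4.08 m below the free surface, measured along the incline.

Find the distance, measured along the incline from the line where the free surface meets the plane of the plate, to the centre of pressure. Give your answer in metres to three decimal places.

γ = 0.807 × 9.81 = 7.91667 kN/m³.
Let θ = 29° be the plate's angle to the horizontal; measure y along the incline from where the plane meets the free surface. Vertical depth h = y·sinθ with sinθ = 0.484810.
With the apex down, the centroid sits h/3 = 2.4/3 = 0.8 m below the base (the top edge), so y_c = 4.08 + 0.8 = 4.88 m and h_c = 4.88 × 0.484810 = 2.36587 m.
A = ½ × 3.5 × 2.4 = 4.2 m².
Resultant F = γ·h_c·A = 7.91667 × 2.36587 × 4.2 = 78.6652 kN.
I_c = b·h³/36 = 3.5 × 2.4³/36 = 1.344 m⁴.
Centre of pressure: y_p = y_c + I_c/(y_c·A) = 4.88 + 1.344/(4.88 × 4.2) = 4.88 + 0.0655738 = 4.94557 m along the plane.

y_p = 4.946 m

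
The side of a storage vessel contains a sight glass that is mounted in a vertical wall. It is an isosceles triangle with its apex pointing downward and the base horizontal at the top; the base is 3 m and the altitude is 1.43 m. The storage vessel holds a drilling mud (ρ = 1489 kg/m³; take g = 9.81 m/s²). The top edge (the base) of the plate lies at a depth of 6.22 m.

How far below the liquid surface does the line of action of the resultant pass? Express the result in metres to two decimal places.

h_p = 6.71 m

γ = ρg = 1489 × 9.81 / 1000 = 14.60709 kN/m³.
With the apex down, the centroid sits h/3 = 1.43/3 = 0.476667 m below the base (the top edge), so the centroid depth is h_c = 6.22 + 0.476667 = 6.69667 m.
A = ½ × 3 × 1.43 = 2.145 m².
Resultant F = γ·h_c·A = 14.60709 × 6.69667 × 2.145 = 209.821 kN.
I_c = b·h³/36 = 3 × 1.43³/36 = 0.243684 m⁴.
Centre of pressure: y_p = y_c + I_c/(y_c·A) = 6.69667 + 0.243684/(6.69667 × 2.145) = 6.69667 + 0.0169645 = 6.71363 m along the plane.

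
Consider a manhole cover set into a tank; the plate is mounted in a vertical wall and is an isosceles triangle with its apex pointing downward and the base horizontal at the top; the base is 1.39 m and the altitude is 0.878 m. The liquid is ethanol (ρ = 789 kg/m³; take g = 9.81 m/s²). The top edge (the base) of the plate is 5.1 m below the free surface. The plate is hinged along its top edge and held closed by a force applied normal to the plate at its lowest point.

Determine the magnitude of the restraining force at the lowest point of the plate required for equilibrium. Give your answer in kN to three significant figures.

γ = ρg = 789 × 9.81 / 1000 = 7.74009 kN/m³.
With the apex down, the centroid sits h/3 = 0.878/3 = 0.292667 m below the base (the top edge), so the centroid depth is h_c = 5.1 + 0.292667 = 5.39267 m.
A = ½ × 1.39 × 0.878 = 0.61021 m².
Resultant F = γ·h_c·A = 7.74009 × 5.39267 × 0.61021 = 25.47 kN.
I_c = b·h³/36 = 1.39 × 0.878³/36 = 0.0261334 m⁴.
Centre of pressure: y_p = y_c + I_c/(y_c·A) = 5.39267 + 0.0261334/(5.39267 × 0.61021) = 5.39267 + 0.00794169 = 5.40061 m along the plane.
The resultant acts 0.292667 + 0.00794169 = 0.300609 m (along the plate) below the hinge at the top edge, so the moment about the hinge is M = F × 0.300609 = 25.47 × 0.300609 = 7.65651 kN·m.
A normal force at the bottom, 0.878 m from the hinge, must supply this moment: P = 7.65651/0.878 = 8.7204 kN.

P ≈ 8.72 kN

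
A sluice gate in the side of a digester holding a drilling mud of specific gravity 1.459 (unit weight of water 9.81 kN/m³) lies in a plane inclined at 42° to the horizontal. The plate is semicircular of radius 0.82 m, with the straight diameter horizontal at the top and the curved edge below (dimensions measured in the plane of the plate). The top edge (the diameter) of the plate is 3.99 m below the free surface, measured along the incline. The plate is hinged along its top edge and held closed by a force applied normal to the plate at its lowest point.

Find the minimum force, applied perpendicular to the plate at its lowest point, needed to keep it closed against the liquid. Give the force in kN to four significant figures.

P ≈ 19.20 kN

γ = 1.459 × 9.81 = 14.31279 kN/m³.
Let θ = 42° be the plate's angle to the horizontal; measure y along the incline from where the plane meets the free surface. Vertical depth h = y·sinθ with sinθ = 0.669131.
The centroid of a semicircle lies 4r/(3π) = 0.348019 m from the diameter, here below the top edge, so y_c = 3.99 + 0.348019 = 4.33802 m and h_c = 4.33802 × 0.669131 = 2.9027 m.
A = πr²/2 = π × 0.82²/2 = 1.0562 m².
Resultant F = γ·h_c·A = 14.31279 × 2.9027 × 1.0562 = 43.8806 kN.
I_c = (π/8 − 8/(9π))·r⁴ = 0.109757 × 0.82⁴ = 0.0496235 m⁴.
Centre of pressure: y_p = y_c + I_c/(y_c·A) = 4.33802 + 0.0496235/(4.33802 × 1.0562) = 4.33802 + 0.0108305 = 4.34885 m along the plane.
The resultant acts 0.348019 + 0.0108305 = 0.35885 m (along the plate) below the hinge at the top edge, so the moment about the hinge is M = F × 0.35885 = 43.8806 × 0.35885 = 15.7466 kN·m.
A normal force at the bottom, 0.82 m from the hinge, must supply this moment: P = 15.7466/0.82 = 19.2032 kN.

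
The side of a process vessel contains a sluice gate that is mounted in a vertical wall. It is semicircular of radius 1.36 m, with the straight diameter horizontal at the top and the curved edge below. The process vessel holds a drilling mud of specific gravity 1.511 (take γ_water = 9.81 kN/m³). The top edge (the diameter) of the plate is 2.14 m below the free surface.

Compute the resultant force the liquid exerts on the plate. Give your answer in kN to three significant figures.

γ = 1.511 × 9.81 = 14.82291 kN/m³.
The centroid of a semicircle lies 4r/(3π) = 0.577202 m from the diameter, here below the top edge, so the centroid depth is h_c = 2.14 + 0.577202 = 2.7172 m.
A = πr²/2 = π × 1.36²/2 = 2.90534 m².
Resultant F = γ·h_c·A = 14.82291 × 2.7172 × 2.90534 = 117.018 kN.

F ≈ 117 kN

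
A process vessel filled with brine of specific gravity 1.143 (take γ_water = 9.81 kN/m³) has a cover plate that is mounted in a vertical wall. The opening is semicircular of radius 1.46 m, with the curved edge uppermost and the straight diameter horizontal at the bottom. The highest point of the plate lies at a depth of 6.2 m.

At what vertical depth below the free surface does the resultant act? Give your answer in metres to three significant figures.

γ = 1.143 × 9.81 = 11.21283 kN/m³.
The centroid lies 4r/(3π) = 0.619643 m above the diameter, so r − 4r/(3π) = 1.46 − 0.619643 = 0.840357 m below the topmost point, so the centroid depth is h_c = 6.2 + 0.840357 = 7.04036 m.
A = πr²/2 = π × 1.46²/2 = 3.34831 m².
Resultant F = γ·h_c·A = 11.21283 × 7.04036 × 3.34831 = 264.323 kN.
I_c = (π/8 − 8/(9π))·r⁴ = 0.109757 × 1.46⁴ = 0.498705 m⁴.
Centre of pressure: y_p = y_c + I_c/(y_c·A) = 7.04036 + 0.498705/(7.04036 × 3.34831) = 7.04036 + 0.0211555 = 7.06152 m along the plane.

h_p = 7.06 m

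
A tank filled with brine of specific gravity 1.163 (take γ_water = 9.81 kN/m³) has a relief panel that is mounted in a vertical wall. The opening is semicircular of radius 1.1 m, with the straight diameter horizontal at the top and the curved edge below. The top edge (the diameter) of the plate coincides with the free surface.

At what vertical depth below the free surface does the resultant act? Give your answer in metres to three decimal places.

γ = 1.163 × 9.81 = 11.40903 kN/m³.
The centroid of a semicircle lies 4r/(3π) = 0.466854 m from the diameter, here below the top edge, so the centroid depth is h_c = 0.466854 m.
A = πr²/2 = π × 1.1²/2 = 1.90066 m².
Resultant F = γ·h_c·A = 11.40903 × 0.466854 × 1.90066 = 10.1236 kN.
I_c = (π/8 − 8/(9π))·r⁴ = 0.109757 × 1.1⁴ = 0.160695 m⁴.
Centre of pressure: y_p = y_c + I_c/(y_c·A) = 0.466854 + 0.160695/(0.466854 × 1.90066) = 0.466854 + 0.181099 = 0.647953 m along the plane.

h_p = 0.648 m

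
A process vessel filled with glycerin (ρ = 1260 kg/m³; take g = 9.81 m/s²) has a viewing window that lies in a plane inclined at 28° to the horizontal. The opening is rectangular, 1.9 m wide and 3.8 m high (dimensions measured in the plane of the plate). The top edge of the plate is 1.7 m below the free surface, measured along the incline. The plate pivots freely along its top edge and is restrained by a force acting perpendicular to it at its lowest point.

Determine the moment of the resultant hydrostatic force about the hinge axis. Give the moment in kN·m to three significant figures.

γ = ρg = 1260 × 9.81 / 1000 = 12.3606 kN/m³.
Let θ = 28° be the plate's angle to the horizontal; measure y along the incline from where the plane meets the free surface. Vertical depth h = y·sinθ with sinθ = 0.469472.
The centroid lies 3.8/2 = 1.9 m below the top edge, so y_c = 1.7 + 1.9 = 3.6 m and h_c = 3.6 × 0.469472 = 1.6901 m.
A = 1.9 × 3.8 = 7.22 m².
Resultant F = γ·h_c·A = 12.3606 × 1.6901 × 7.22 = 150.83 kN.
I_c = b·h³/12 = 1.9 × 3.8³/12 = 8.68807 m⁴.
Centre of pressure: y_p = y_c + I_c/(y_c·A) = 3.6 + 8.68807/(3.6 × 7.22) = 3.6 + 0.334259 = 3.93426 m along the plane.
The resultant acts 1.9 + 0.334259 = 2.23426 m (along the plate) below the hinge at the top edge, so the moment about the hinge is M = F × 2.23426 = 150.83 × 2.23426 = 336.993 kN·m.

M ≈ 337 kN·m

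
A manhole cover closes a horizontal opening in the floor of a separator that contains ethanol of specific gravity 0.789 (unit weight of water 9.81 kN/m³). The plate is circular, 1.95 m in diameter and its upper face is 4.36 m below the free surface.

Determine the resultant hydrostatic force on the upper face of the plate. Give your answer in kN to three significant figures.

γ = 0.789 × 9.81 = 7.74009 kN/m³.
The plate is horizontal, so pressure is uniform at p = γ·h = 7.74009 × 4.36 = 33.7468 kN/m².
A = π(0.975)² = 2.98648 m².
F = p·A = 33.7468 × 2.98648 = 100.784 kN.

F ≈ 101 kN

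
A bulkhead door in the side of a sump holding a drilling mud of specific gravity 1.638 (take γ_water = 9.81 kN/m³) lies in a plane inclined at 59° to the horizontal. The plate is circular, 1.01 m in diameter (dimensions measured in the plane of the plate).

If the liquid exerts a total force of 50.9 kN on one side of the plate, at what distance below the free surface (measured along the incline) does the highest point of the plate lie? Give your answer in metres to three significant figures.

γ = 1.638 × 9.81 = 16.06878 kN/m³.
A = π(0.505)² = 0.801185 m².
From F = γ·h_c·A, the centroid depth is h_c = 50.9/(16.06878 × 0.801185) = 3.95369 m.
Let θ = 59° be the plate's angle to the horizontal; measure y along the incline from where the plane meets the free surface. Vertical depth h = y·sinθ with sinθ = 0.857167.
Along the incline, y_c = h_c/sinθ = 3.95369/0.857167 = 4.61251 m.
The centroid is at the centre, 0.505 m below the top of the plate, so the highest point sits at y_top = 4.61251 − 0.505 = 4.10751 m along the incline.

y_top ≈ 4.11 m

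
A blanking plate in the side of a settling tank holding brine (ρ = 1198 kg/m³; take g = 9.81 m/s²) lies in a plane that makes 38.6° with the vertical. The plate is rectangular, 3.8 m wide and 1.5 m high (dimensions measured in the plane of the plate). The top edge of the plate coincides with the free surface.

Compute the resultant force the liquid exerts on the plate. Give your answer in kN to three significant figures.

F ≈ 39.3 kN

γ = ρg = 1198 × 9.81 / 1000 = 11.75238 kN/m³.
The plate makes 38.6° with the vertical, i.e. θ = 90° − 38.6° = 51.4° to the horizontal. Measuring y along the incline from the free-surface line, vertical depth h = y·sinθ with sinθ = 0.781520.
The centroid lies 1.5/2 = 0.75 m below the top edge, so y_c = 0.75 m and h_c = 0.75 × 0.781520 = 0.58614 m.
A = 3.8 × 1.5 = 5.7 m².
Resultant F = γ·h_c·A = 11.75238 × 0.58614 × 5.7 = 39.2647 kN.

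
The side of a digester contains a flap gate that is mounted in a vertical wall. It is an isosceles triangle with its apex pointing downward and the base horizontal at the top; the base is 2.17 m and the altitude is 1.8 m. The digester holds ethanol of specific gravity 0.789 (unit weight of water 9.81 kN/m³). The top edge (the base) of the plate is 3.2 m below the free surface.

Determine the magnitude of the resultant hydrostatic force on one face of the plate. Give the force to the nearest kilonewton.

γ = 0.789 × 9.81 = 7.74009 kN/m³.
With the apex down, the centroid sits h/3 = 1.8/3 = 0.6 m below the base (the top edge), so the centroid depth is h_c = 3.2 + 0.6 = 3.8 m.
A = ½ × 2.17 × 1.8 = 1.953 m².
Resultant F = γ·h_c·A = 7.74009 × 3.8 × 1.953 = 57.4423 kN.

F ≈ 57 kN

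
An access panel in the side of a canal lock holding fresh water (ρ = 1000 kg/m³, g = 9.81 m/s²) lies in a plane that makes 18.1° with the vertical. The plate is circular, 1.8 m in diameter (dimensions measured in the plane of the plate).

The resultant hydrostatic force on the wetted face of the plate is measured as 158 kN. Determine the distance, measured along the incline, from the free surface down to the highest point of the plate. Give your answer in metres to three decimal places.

γ = ρg = 1000 × 9.81 = 9810 N/m³ = 9.81 kN/m³.
A = π(0.9)² = 2.54469 m².
From F = γ·h_c·A, the centroid depth is h_c = 158/(9.81 × 2.54469) = 6.32926 m.
The plate makes 18.1° with the vertical, i.e. θ = 90° − 18.1° = 71.9° to the horizontal. Measuring y along the incline from the free-surface line, vertical depth h = y·sinθ with sinθ = 0.950516.
Along the incline, y_c = h_c/sinθ = 6.32926/0.950516 = 6.65876 m.
The centroid is at the centre, 0.9 m below the top of the plate, so the highest point sits at y_top = 6.65876 − 0.9 = 5.75876 m along the incline.

y_top ≈ 5.759 m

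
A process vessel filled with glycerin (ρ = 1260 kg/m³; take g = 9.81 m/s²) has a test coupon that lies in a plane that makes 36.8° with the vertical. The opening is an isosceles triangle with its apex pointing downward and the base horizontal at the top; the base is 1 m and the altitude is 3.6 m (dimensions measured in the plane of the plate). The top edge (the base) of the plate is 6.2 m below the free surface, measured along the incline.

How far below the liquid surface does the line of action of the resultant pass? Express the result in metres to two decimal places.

h_p = 6.00 m

γ = ρg = 1260 × 9.81 / 1000 = 12.3606 kN/m³.
The plate makes 36.8° with the vertical, i.e. θ = 90° − 36.8° = 53.2° to the horizontal. Measuring y along the incline from the free-surface line, vertical depth h = y·sinθ with sinθ = 0.800731.
With the apex down, the centroid sits h/3 = 3.6/3 = 1.2 m below the base (the top edge), so y_c = 6.2 + 1.2 = 7.4 m and h_c = 7.4 × 0.800731 = 5.92541 m.
A = ½ × 1 × 3.6 = 1.8 m².
Resultant F = γ·h_c·A = 12.3606 × 5.92541 × 1.8 = 131.835 kN.
I_c = b·h³/36 = 1 × 3.6³/36 = 1.296 m⁴.
Centre of pressure: y_p = y_c + I_c/(y_c·A) = 7.4 + 1.296/(7.4 × 1.8) = 7.4 + 0.0972973 = 7.4973 m along the plane.
Vertically, h_p = y_p·sinθ = 7.4973 × 0.800731 = 6.00332 m.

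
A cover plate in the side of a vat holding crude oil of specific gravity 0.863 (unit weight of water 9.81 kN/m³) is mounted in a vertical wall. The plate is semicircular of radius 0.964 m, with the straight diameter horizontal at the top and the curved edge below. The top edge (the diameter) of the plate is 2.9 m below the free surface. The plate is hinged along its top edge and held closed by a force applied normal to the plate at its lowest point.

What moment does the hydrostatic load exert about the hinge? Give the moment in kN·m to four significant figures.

γ = 0.863 × 9.81 = 8.46603 kN/m³.
The centroid of a semicircle lies 4r/(3π) = 0.409134 m from the diameter, here below the top edge, so the centroid depth is h_c = 2.9 + 0.409134 = 3.30913 m.
A = πr²/2 = π × 0.964²/2 = 1.45973 m².
Resultant F = γ·h_c·A = 8.46603 × 3.30913 × 1.45973 = 40.8946 kN.
I_c = (π/8 − 8/(9π))·r⁴ = 0.109757 × 0.964⁴ = 0.0947852 m⁴.
Centre of pressure: y_p = y_c + I_c/(y_c·A) = 3.30913 + 0.0947852/(3.30913 × 1.45973) = 3.30913 + 0.0196225 = 3.32875 m along the plane.
The resultant acts 0.409134 + 0.0196225 = 0.428756 m (along the plate) below the hinge at the top edge, so the moment about the hinge is M = F × 0.428756 = 40.8946 × 0.428756 = 17.5338 kN·m.

M ≈ 17.53 kN·m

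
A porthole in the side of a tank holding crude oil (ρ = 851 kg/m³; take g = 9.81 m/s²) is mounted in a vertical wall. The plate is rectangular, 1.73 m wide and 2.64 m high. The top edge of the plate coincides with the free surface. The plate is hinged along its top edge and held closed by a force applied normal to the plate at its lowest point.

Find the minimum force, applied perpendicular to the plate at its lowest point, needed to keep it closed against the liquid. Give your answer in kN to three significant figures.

P ≈ 33.6 kN

γ = ρg = 851 × 9.81 / 1000 = 8.34831 kN/m³.
The centroid lies 2.64/2 = 1.32 m below the top edge, so the centroid depth is h_c = 1.32 m.
A = 1.73 × 2.64 = 4.5672 m².
Resultant F = γ·h_c·A = 8.34831 × 1.32 × 4.5672 = 50.3295 kN.
I_c = b·h³/12 = 1.73 × 2.64³/12 = 2.65263 m⁴.
Centre of pressure: y_p = y_c + I_c/(y_c·A) = 1.32 + 2.65263/(1.32 × 4.5672) = 1.32 + 0.44 = 1.76 m along the plane.
The resultant acts 1.32 + 0.44 = 1.76 m (along the plate) below the hinge at the top edge, so the moment about the hinge is M = F × 1.76 = 50.3295 × 1.76 = 88.5799 kN·m.
A normal force at the bottom, 2.64 m from the hinge, must supply this moment: P = 88.5799/2.64 = 33.553 kN.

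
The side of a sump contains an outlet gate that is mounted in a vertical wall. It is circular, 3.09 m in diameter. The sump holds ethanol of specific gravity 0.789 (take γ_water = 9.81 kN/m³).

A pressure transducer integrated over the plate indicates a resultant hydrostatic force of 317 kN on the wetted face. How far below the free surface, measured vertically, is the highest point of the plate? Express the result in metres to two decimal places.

d_top ≈ 3.92 m

γ = 0.789 × 9.81 = 7.74009 kN/m³.
A = π(1.545)² = 7.49906 m².
From F = γ·h_c·A, the centroid depth is h_c = 317/(7.74009 × 7.49906) = 5.46143 m.
The centroid is at the centre, 1.545 m below the top of the plate, so the highest point sits at h_top = 5.46143 − 1.545 = 3.91643 m below the surface.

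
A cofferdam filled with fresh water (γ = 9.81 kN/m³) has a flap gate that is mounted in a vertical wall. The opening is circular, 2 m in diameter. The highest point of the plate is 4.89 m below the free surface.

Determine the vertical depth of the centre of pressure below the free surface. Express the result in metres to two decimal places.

h_p = 5.93 m

γ = 9.81 kN/m³.
The centroid is at the centre, 1 m below the top of the plate, so the centroid depth is h_c = 4.89 + 1 = 5.89 m.
A = π(1)² = 3.14159 m².
Resultant F = γ·h_c·A = 9.81 × 5.89 × 3.14159 = 181.524 kN.
I_c = πr⁴/4 = π × 1⁴/4 = 0.785398 m⁴.
Centre of pressure: y_p = y_c + I_c/(y_c·A) = 5.89 + 0.785398/(5.89 × 3.14159) = 5.89 + 0.0424448 = 5.93244 m along the plane.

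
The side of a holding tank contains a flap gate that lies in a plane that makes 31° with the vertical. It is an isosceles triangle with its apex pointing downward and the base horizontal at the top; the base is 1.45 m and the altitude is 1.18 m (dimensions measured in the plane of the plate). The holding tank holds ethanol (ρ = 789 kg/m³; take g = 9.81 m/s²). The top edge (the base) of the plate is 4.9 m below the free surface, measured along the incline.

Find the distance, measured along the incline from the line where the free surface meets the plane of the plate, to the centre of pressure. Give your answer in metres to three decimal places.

y_p = 5.308 m

γ = ρg = 789 × 9.81 / 1000 = 7.74009 kN/m³.
The plate makes 31° with the vertical, i.e. θ = 90° − 31° = 59° to the horizontal. Measuring y along the incline from the free-surface line, vertical depth h = y·sinθ with sinθ = 0.857167.
With the apex down, the centroid sits h/3 = 1.18/3 = 0.393333 m below the base (the top edge), so y_c = 4.9 + 0.393333 = 5.29333 m and h_c = 5.29333 × 0.857167 = 4.53727 m.
A = ½ × 1.45 × 1.18 = 0.8555 m².
Resultant F = γ·h_c·A = 7.74009 × 4.53727 × 0.8555 = 30.0442 kN.
I_c = b·h³/36 = 1.45 × 1.18³/36 = 0.0661777 m⁴.
Centre of pressure: y_p = y_c + I_c/(y_c·A) = 5.29333 + 0.0661777/(5.29333 × 0.8555) = 5.29333 + 0.0146138 = 5.30794 m along the plane.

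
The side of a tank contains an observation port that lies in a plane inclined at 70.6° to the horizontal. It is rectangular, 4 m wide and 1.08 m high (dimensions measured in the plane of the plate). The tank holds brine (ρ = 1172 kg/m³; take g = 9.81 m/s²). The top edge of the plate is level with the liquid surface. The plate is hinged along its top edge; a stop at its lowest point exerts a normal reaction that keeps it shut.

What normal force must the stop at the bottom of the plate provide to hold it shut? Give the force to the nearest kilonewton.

P ≈ 17 kN

γ = ρg = 1172 × 9.81 / 1000 = 11.49732 kN/m³.
Let θ = 70.6° be the plate's angle to the horizontal; measure y along the incline from where the plane meets the free surface. Vertical depth h = y·sinθ with sinθ = 0.943223.
The centroid lies 1.08/2 = 0.54 m below the top edge, so y_c = 0.54 m and h_c = 0.54 × 0.943223 = 0.50934 m.
A = 4 × 1.08 = 4.32 m².
Resultant F = γ·h_c·A = 11.49732 × 0.50934 × 4.32 = 25.2981 kN.
I_c = b·h³/12 = 4 × 1.08³/12 = 0.419904 m⁴.
Centre of pressure: y_p = y_c + I_c/(y_c·A) = 0.54 + 0.419904/(0.54 × 4.32) = 0.54 + 0.18 = 0.72 m along the plane.
The resultant acts 0.54 + 0.18 = 0.72 m (along the plate) below the hinge at the top edge, so the moment about the hinge is M = F × 0.72 = 25.2981 × 0.72 = 18.2146 kN·m.
A normal force at the bottom, 1.08 m from the hinge, must supply this moment: P = 18.2146/1.08 = 16.8654 kN.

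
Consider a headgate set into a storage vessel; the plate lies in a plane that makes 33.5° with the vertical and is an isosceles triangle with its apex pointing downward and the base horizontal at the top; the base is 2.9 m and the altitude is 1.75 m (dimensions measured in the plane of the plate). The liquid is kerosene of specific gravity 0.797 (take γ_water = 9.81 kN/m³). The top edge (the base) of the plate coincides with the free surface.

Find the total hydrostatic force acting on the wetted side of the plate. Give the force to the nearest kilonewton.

F ≈ 10 kN

γ = 0.797 × 9.81 = 7.81857 kN/m³.
The plate makes 33.5° with the vertical, i.e. θ = 90° − 33.5° = 56.5° to the horizontal. Measuring y along the incline from the free-surface line, vertical depth h = y·sinθ with sinθ = 0.833886.
With the apex down, the centroid sits h/3 = 1.75/3 = 0.583333 m below the base (the top edge), so y_c = 0.583333 m and h_c = 0.583333 × 0.833886 = 0.486433 m.
A = ½ × 2.9 × 1.75 = 2.5375 m².
Resultant F = γ·h_c·A = 7.81857 × 0.486433 × 2.5375 = 9.65065 kN.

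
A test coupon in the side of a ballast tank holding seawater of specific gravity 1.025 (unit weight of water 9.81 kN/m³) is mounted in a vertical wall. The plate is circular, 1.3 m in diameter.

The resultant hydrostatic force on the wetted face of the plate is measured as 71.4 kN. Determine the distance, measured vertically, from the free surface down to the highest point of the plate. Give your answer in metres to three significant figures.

γ = 1.025 × 9.81 = 10.05525 kN/m³.
A = π(0.65)² = 1.32732 m².
From F = γ·h_c·A, the centroid depth is h_c = 71.4/(10.05525 × 1.32732) = 5.3497 m.
The centroid is at the centre, 0.65 m below the top of the plate, so the highest point sits at h_top = 5.3497 − 0.65 = 4.6997 m below the surface.

d_top ≈ 4.70 m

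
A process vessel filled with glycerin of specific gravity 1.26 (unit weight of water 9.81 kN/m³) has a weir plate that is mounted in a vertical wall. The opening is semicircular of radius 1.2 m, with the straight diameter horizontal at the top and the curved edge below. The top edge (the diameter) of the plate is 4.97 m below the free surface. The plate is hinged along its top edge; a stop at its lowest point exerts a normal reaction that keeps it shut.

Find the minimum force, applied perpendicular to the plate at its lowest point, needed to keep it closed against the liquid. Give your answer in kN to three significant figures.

γ = 1.26 × 9.81 = 12.3606 kN/m³.
The centroid of a semicircle lies 4r/(3π) = 0.509296 m from the diameter, here below the top edge, so the centroid depth is h_c = 4.97 + 0.509296 = 5.4793 m.
A = πr²/2 = π × 1.2²/2 = 2.26195 m².
Resultant F = γ·h_c·A = 12.3606 × 5.4793 × 2.26195 = 153.196 kN.
I_c = (π/8 − 8/(9π))·r⁴ = 0.109757 × 1.2⁴ = 0.227592 m⁴.
Centre of pressure: y_p = y_c + I_c/(y_c·A) = 5.4793 + 0.227592/(5.4793 × 2.26195) = 5.4793 + 0.0183632 = 5.49766 m along the plane.
The resultant acts 0.509296 + 0.0183632 = 0.527659 m (along the plate) below the hinge at the top edge, so the moment about the hinge is M = F × 0.527659 = 153.196 × 0.527659 = 80.8352 kN·m.
A normal force at the bottom, 1.2 m from the hinge, must supply this moment: P = 80.8352/1.2 = 67.3627 kN.

P ≈ 67.4 kN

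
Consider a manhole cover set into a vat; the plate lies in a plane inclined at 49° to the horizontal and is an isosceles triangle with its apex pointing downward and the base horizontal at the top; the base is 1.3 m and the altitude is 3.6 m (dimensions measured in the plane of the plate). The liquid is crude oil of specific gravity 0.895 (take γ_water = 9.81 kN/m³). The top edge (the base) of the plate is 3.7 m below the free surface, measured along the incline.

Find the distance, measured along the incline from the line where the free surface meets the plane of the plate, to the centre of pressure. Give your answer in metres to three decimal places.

y_p = 5.047 m

γ = 0.895 × 9.81 = 8.77995 kN/m³.
Let θ = 49° be the plate's angle to the horizontal; measure y along the incline from where the plane meets the free surface. Vertical depth h = y·sinθ with sinθ = 0.754710.
With the apex down, the centroid sits h/3 = 3.6/3 = 1.2 m below the base (the top edge), so y_c = 3.7 + 1.2 = 4.9 m and h_c = 4.9 × 0.754710 = 3.69808 m.
A = ½ × 1.3 × 3.6 = 2.34 m².
Resultant F = γ·h_c·A = 8.77995 × 3.69808 × 2.34 = 75.9774 kN.
I_c = b·h³/36 = 1.3 × 3.6³/36 = 1.6848 m⁴.
Centre of pressure: y_p = y_c + I_c/(y_c·A) = 4.9 + 1.6848/(4.9 × 2.34) = 4.9 + 0.146939 = 5.04694 m along the plane.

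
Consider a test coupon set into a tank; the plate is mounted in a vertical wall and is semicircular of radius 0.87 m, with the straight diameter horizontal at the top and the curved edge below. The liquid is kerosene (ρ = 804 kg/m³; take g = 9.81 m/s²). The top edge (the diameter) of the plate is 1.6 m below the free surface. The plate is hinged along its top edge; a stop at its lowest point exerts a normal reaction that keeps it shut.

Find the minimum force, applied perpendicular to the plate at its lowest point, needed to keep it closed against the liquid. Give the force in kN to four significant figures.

γ = ρg = 804 × 9.81 / 1000 = 7.88724 kN/m³.
The centroid of a semicircle lies 4r/(3π) = 0.369239 m from the diameter, here below the top edge, so the centroid depth is h_c = 1.6 + 0.369239 = 1.96924 m.
A = πr²/2 = π × 0.87²/2 = 1.18894 m².
Resultant F = γ·h_c·A = 7.88724 × 1.96924 × 1.18894 = 18.4665 kN.
I_c = (π/8 − 8/(9π))·r⁴ = 0.109757 × 0.87⁴ = 0.0628795 m⁴.
Centre of pressure: y_p = y_c + I_c/(y_c·A) = 1.96924 + 0.0628795/(1.96924 × 1.18894) = 1.96924 + 0.0268566 = 1.9961 m along the plane.
The resultant acts 0.369239 + 0.0268566 = 0.396096 m (along the plate) below the hinge at the top edge, so the moment about the hinge is M = F × 0.396096 = 18.4665 × 0.396096 = 7.31451 kN·m.
A normal force at the bottom, 0.87 m from the hinge, must supply this moment: P = 7.31451/0.87 = 8.40748 kN.

P ≈ 8.407 kN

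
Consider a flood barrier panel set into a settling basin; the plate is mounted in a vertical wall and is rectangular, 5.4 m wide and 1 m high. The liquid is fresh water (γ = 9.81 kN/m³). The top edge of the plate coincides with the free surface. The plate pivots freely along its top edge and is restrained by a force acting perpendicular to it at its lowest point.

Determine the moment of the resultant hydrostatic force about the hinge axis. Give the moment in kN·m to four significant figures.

γ = 9.81 kN/m³.
The centroid lies 1/2 = 0.5 m below the top edge, so the centroid depth is h_c = 0.5 m.
A = 5.4 × 1 = 5.4 m².
Resultant F = γ·h_c·A = 9.81 × 0.5 × 5.4 = 26.487 kN.
I_c = b·h³/12 = 5.4 × 1³/12 = 0.45 m⁴.
Centre of pressure: y_p = y_c + I_c/(y_c·A) = 0.5 + 0.45/(0.5 × 5.4) = 0.5 + 0.166667 = 0.666667 m along the plane.
The resultant acts 0.5 + 0.166667 = 0.666667 m (along the plate) below the hinge at the top edge, so the moment about the hinge is M = F × 0.666667 = 26.487 × 0.666667 = 17.658 kN·m.

M ≈ 17.66 kN·m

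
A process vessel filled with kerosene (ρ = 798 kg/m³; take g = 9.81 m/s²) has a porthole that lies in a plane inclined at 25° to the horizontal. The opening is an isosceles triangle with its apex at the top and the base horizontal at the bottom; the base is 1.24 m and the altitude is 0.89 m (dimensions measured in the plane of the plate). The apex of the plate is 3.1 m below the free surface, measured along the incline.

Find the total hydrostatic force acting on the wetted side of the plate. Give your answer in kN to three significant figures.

F ≈ 6.74 kN

γ = ρg = 798 × 9.81 / 1000 = 7.82838 kN/m³.
Let θ = 25° be the plate's angle to the horizontal; measure y along the incline from where the plane meets the free surface. Vertical depth h = y·sinθ with sinθ = 0.422618.
With the apex up, the centroid sits 2h/3 = 2 × 0.89/3 = 0.593333 m below the apex, so y_c = 3.1 + 0.593333 = 3.69333 m and h_c = 3.69333 × 0.422618 = 1.56087 m.
A = ½ × 1.24 × 0.89 = 0.5518 m².
Resultant F = γ·h_c·A = 7.82838 × 1.56087 × 0.5518 = 6.74249 kN.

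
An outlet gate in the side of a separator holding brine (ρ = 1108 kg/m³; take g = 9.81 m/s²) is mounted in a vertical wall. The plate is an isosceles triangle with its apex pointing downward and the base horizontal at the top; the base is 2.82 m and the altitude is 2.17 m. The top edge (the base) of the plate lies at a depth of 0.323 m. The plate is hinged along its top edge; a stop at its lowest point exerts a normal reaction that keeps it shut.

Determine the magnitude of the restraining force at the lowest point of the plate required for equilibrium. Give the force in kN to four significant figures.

P ≈ 15.61 kN

γ = ρg = 1108 × 9.81 / 1000 = 10.86948 kN/m³.
With the apex down, the centroid sits h/3 = 2.17/3 = 0.723333 m below the base (the top edge), so the centroid depth is h_c = 0.323 + 0.723333 = 1.04633 m.
A = ½ × 2.82 × 2.17 = 3.0597 m².
Resultant F = γ·h_c·A = 10.86948 × 1.04633 × 3.0597 = 34.7982 kN.
I_c = b·h³/36 = 2.82 × 2.17³/36 = 0.800435 m⁴.
Centre of pressure: y_p = y_c + I_c/(y_c·A) = 1.04633 + 0.800435/(1.04633 × 3.0597) = 1.04633 + 0.250022 = 1.29635 m along the plane.
The resultant acts 0.723333 + 0.250022 = 0.973355 m (along the plate) below the hinge at the top edge, so the moment about the hinge is M = F × 0.973355 = 34.7982 × 0.973355 = 33.871 kN·m.
A normal force at the bottom, 2.17 m from the hinge, must supply this moment: P = 33.871/2.17 = 15.6088 kN.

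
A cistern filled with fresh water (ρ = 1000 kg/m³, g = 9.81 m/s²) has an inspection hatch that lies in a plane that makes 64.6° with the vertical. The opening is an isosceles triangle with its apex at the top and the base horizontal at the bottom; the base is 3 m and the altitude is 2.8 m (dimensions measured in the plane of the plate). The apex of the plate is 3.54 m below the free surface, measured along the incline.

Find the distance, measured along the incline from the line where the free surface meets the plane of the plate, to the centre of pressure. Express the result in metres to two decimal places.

γ = ρg = 1000 × 9.81 = 9810 N/m³ = 9.81 kN/m³.
The plate makes 64.6° with the vertical, i.e. θ = 90° − 64.6° = 25.4° to the horizontal. Measuring y along the incline from the free-surface line, vertical depth h = y·sinθ with sinθ = 0.428935.
With the apex up, the centroid sits 2h/3 = 2 × 2.8/3 = 1.86667 m below the apex, so y_c = 3.54 + 1.86667 = 5.40667 m and h_c = 5.40667 × 0.428935 = 2.31911 m.
A = ½ × 3 × 2.8 = 4.2 m².
Resultant F = γ·h_c·A = 9.81 × 2.31911 × 4.2 = 95.552 kN.
I_c = b·h³/36 = 3 × 2.8³/36 = 1.82933 m⁴.
Centre of pressure: y_p = y_c + I_c/(y_c·A) = 5.40667 + 1.82933/(5.40667 × 4.2) = 5.40667 + 0.0805588 = 5.48723 m along the plane.

y_p = 5.49 m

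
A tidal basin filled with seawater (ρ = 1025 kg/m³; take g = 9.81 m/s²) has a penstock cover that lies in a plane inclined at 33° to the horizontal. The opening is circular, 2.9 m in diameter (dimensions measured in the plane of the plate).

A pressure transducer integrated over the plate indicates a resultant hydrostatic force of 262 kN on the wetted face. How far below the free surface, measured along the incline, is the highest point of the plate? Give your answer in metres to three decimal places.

y_top ≈ 5.793 m

γ = ρg = 1025 × 9.81 / 1000 = 10.05525 kN/m³.
A = π(1.45)² = 6.6052 m².
From F = γ·h_c·A, the centroid depth is h_c = 262/(10.05525 × 6.6052) = 3.94478 m.
Let θ = 33° be the plate's angle to the horizontal; measure y along the incline from where the plane meets the free surface. Vertical depth h = y·sinθ with sinθ = 0.544639.
Along the incline, y_c = h_c/sinθ = 3.94478/0.544639 = 7.24293 m.
The centroid is at the centre, 1.45 m below the top of the plate, so the highest point sits at y_top = 7.24293 − 1.45 = 5.79293 m along the incline.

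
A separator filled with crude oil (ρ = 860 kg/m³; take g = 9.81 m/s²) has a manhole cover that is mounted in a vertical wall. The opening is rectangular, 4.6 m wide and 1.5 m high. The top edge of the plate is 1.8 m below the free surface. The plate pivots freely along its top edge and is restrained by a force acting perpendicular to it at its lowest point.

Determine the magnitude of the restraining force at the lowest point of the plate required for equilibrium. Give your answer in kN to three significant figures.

P ≈ 81.5 kN

γ = ρg = 860 × 9.81 / 1000 = 8.4366 kN/m³.
The centroid lies 1.5/2 = 0.75 m below the top edge, so the centroid depth is h_c = 1.8 + 0.75 = 2.55 m.
A = 4.6 × 1.5 = 6.9 m².
Resultant F = γ·h_c·A = 8.4366 × 2.55 × 6.9 = 148.442 kN.
I_c = b·h³/12 = 4.6 × 1.5³/12 = 1.29375 m⁴.
Centre of pressure: y_p = y_c + I_c/(y_c·A) = 2.55 + 1.29375/(2.55 × 6.9) = 2.55 + 0.0735294 = 2.62353 m along the plane.
The resultant acts 0.75 + 0.0735294 = 0.823529 m (along the plate) below the hinge at the top edge, so the moment about the hinge is M = F × 0.823529 = 148.442 × 0.823529 = 122.246 kN·m.
A normal force at the bottom, 1.5 m from the hinge, must supply this moment: P = 122.246/1.5 = 81.4973 kN.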